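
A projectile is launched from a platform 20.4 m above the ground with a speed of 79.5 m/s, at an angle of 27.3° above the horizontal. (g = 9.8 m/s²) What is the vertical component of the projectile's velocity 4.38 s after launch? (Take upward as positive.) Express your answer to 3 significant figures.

-6.46 m/s

Initial vertical component: v_y0 = 79.5 sin 27.3° = 36.46 m/s.
v_y(t) = v_y0 − g t = 36.46 − 9.8 × 4.38 = -6.46 m/s.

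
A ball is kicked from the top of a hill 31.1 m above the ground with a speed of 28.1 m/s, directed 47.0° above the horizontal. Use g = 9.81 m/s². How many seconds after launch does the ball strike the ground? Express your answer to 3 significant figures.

5.37 s

Vertical component: v_y = 28.1 sin 47.0° = 20.55 m/s.
Taking up as positive with launch at y = 31.1 m, landing at y = 0: 0 = 31.1 + 20.55 t − ½(9.81) t².
Solving 4.905 t² − 20.55 t − 31.1 = 0 gives t = [20.55 + √(20.55² + 4·4.905·31.1)] / 9.810 = 5.37 s.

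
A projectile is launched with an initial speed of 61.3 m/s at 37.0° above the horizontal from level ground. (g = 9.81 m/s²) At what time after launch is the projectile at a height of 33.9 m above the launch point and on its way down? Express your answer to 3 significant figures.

6.45 s

v_y0 = 61.3 sin 37.0° = 36.89 m/s.
Set y = v_y0 t − ½ g t² = 33.9: 4.905 t² − 36.89 t + 33.9 = 0.
t = [36.89 ± √(1361 − 665.1)] / 9.81 = (36.89 ± 26.38) / 9.81, giving t = 1.07 s or t = 6.45 s.
On the way down corresponds to the larger root: t = 6.45 s.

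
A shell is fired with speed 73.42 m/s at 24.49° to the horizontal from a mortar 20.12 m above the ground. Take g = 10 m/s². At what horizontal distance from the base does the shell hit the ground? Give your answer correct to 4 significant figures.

Components: v_x = 73.42 cos 24.49° = 66.815 m/s, v_y = 73.42 sin 24.49° = 30.435 m/s.
Vertical: 0 = 20.12 + 30.435 t − ½(10) t² ⇒ 5.000 t² − 30.435 t − 20.12 = 0.
t = [30.435 + √(926.29 + 402.40)] / 10.00 = 6.6886 s.
Horizontal: R = v_x · t = 66.815 × 6.6886 = 446.9 m.

446.9 m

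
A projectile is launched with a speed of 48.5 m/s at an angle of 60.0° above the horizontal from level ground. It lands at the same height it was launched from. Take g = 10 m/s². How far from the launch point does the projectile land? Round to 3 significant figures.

For level ground, R = v₀² sin(2θ) / g.
sin(2 × 60.0°) = sin 120.0° = 0.8660.
R = (48.5)² × 0.8660 / 10 = 204 m.

204 m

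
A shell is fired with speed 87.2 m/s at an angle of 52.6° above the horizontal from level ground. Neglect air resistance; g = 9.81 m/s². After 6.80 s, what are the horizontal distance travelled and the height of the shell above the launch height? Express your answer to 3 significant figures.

v_x = 87.2 cos 52.6° = 52.96 m/s; v_y0 = 87.2 sin 52.6° = 69.27 m/s.
x = v_x t = 52.96 × 6.80 = 360 m.
y = v_y0 t − ½ g t² = 69.27×6.80 − 4.905×6.80² = 244 m.

x = 360 m, y = 244 m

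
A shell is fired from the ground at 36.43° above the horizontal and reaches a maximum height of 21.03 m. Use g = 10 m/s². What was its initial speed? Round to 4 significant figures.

At maximum height v_y = 0, so (v₀ sin θ)² = 2 g H.
v₀ sin 36.43° = √(2 × 10 × 21.03) = 20.509 m/s.
v₀ = 20.509 / sin 36.43° = 20.509 / 0.5938 = 34.54 m/s.

34.54 m/s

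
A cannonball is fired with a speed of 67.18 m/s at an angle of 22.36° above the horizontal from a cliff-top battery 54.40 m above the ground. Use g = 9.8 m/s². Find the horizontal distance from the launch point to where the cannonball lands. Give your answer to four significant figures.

424.9 m

Components: v_x = 67.18 cos 22.36° = 62.129 m/s, v_y = 67.18 sin 22.36° = 25.557 m/s.
Vertical: 0 = 54.40 + 25.557 t − ½(9.8) t² ⇒ 4.900 t² − 25.557 t − 54.40 = 0.
t = [25.557 + √(653.16 + 1066.2)] / 9.800 = 6.8390 s.
Horizontal: R = v_x · t = 62.129 × 6.8390 = 424.9 m.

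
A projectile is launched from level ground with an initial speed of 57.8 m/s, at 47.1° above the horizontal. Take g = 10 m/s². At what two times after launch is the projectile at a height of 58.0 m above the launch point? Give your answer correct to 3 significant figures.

1.72 s and 6.75 s

v_y0 = 57.8 sin 47.1° = 42.34 m/s.
Set y = v_y0 t − ½ g t² = 58.0: 5.000 t² − 42.34 t + 58.0 = 0.
t = [42.34 ± √(1793 − 1160)] / 10 = (42.34 ± 25.16) / 10, giving t = 1.72 s or t = 6.75 s.
So the projectile is at 58.0 m at t = 1.72 s (rising) and t = 6.75 s (falling).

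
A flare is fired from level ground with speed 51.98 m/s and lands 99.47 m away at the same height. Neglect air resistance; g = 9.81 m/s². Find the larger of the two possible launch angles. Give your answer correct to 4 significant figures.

Level-ground range: R = v₀² sin(2θ)/g ⇒ sin 2θ = R g / v₀² = 99.47×9.81/51.98² = 0.3612.
2θ = arcsin(0.3612) = 21.174° or 180° − 21.174° = 158.826°.
So θ = 10.59° or θ = 79.41°.

79.41°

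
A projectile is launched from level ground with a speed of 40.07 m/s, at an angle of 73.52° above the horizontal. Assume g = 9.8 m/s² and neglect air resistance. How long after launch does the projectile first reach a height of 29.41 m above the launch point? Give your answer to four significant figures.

v_y0 = 40.07 sin 73.52° = 38.424 m/s.
Set y = v_y0 t − ½ g t² = 29.41: 4.900 t² − 38.424 t + 29.41 = 0.
t = [38.424 ± √(1476.4 − 576.44)] / 9.8 = (38.424 ± 29.999) / 9.8, giving t = 0.8597 s or t = 6.982 s.
The projectile is on the way up at the first time, so t = 0.8597 s.

0.8597 s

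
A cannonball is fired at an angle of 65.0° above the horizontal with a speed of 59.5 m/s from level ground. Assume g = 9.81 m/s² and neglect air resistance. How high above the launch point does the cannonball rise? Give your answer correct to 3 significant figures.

148 m

Vertical component of launch velocity: v_y = 59.5 sin 65.0° = 53.93 m/s.
At the highest point the vertical velocity is zero, so v_y² = 2 g h_max.
h_max = (53.93)² / (2 × 9.81) = 2908 / 19.62 = 148 m.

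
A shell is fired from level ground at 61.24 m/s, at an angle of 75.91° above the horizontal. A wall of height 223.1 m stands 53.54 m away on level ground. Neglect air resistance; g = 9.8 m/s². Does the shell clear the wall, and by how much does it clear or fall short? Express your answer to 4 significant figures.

v_x = 61.24 cos 75.91° = 14.909 m/s; v_y0 = 61.24 sin 75.91° = 59.398 m/s.
Time to reach the wall: t = 53.54 / 14.909 = 3.5911 s.
Height at that point: y = 59.398×3.5911 − 4.900×3.5911² = 150.11 m.
That is 223.1 − 150.11 = 72.99 m below the top of the wall, so the shell does not clear it.

No — it falls 72.99 m short of clearing the wall.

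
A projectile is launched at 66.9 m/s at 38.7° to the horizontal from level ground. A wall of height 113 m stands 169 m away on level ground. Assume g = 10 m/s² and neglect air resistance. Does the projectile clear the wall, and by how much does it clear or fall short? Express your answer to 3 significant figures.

v_x = 66.9 cos 38.7° = 52.21 m/s; v_y0 = 66.9 sin 38.7° = 41.83 m/s.
Time to reach the wall: t = 169 / 52.21 = 3.237 s.
Height at that point: y = 41.83×3.237 − 5.000×3.237² = 83.01 m.
That is 113 − 83.01 = 30.0 m below the top of the wall, so the projectile does not clear it.

No — it falls 30.0 m short of clearing the wall.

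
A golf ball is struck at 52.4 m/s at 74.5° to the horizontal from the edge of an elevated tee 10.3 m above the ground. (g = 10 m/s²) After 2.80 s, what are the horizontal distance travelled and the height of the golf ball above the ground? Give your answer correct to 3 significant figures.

v_x = 52.4 cos 74.5° = 14.00 m/s; v_y0 = 52.4 sin 74.5° = 50.49 m/s.
x = v_x t = 14.00 × 2.80 = 39.2 m.
y = 10.3 + v_y0 t − ½ g t² = 112 m.

x = 39.2 m, y = 112 m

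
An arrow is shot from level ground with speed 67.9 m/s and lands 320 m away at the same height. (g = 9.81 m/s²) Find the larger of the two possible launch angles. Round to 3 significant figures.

Level-ground range: R = v₀² sin(2θ)/g ⇒ sin 2θ = R g / v₀² = 320×9.81/67.9² = 0.6809.
2θ = arcsin(0.6809) = 42.91° or 180° − 42.91° = 137.09°.
So θ = 21.5° or θ = 68.5°.

68.5°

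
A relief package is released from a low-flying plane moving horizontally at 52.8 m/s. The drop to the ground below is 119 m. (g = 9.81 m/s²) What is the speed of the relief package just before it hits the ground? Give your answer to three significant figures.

Fall time: t = √(2 × 119 / 9.81) = 4.926 s.
At impact: v_x = 52.8 m/s (unchanged), v_y = g t = 9.81 × 4.926 = 48.32 m/s.
Speed = √(v_x² + v_y²) = √(2788 + 2335) = 71.6 m/s.

71.6 m/s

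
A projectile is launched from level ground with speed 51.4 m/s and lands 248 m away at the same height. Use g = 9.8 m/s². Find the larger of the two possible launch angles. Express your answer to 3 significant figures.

56.5°

Level-ground range: R = v₀² sin(2θ)/g ⇒ sin 2θ = R g / v₀² = 248×9.8/51.4² = 0.9199.
2θ = arcsin(0.9199) = 66.91° or 180° − 66.91° = 113.09°.
So θ = 33.5° or θ = 56.5°.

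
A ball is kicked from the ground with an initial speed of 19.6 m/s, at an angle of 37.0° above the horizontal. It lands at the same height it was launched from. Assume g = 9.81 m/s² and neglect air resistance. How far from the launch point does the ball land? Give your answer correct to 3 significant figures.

37.6 m

For level ground, R = v₀² sin(2θ) / g.
sin(2 × 37.0°) = sin 74.00° = 0.9613.
R = (19.6)² × 0.9613 / 9.81 = 37.6 m.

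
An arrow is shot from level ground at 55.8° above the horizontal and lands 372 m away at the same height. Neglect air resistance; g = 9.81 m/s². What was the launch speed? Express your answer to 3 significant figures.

On level ground, R = v₀² sin(2θ) / g, so v₀ = √(R g / sin 2θ).
sin(2 × 55.8°) = 0.9298.
v₀ = √(372 × 9.81 / 0.9298) = √3925 = 62.6 m/s.

62.6 m/s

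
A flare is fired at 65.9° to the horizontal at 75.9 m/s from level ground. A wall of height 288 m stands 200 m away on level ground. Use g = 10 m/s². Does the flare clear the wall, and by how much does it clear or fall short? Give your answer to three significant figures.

v_x = 75.9 cos 65.9° = 30.99 m/s; v_y0 = 75.9 sin 65.9° = 69.28 m/s.
Time to reach the wall: t = 200 / 30.99 = 6.454 s.
Height at that point: y = 69.28×6.454 − 5.000×6.454² = 238.9 m.
That is 288 − 238.9 = 49.1 m below the top of the wall, so the flare does not clear it.

No — it falls 49.1 m short of clearing the wall.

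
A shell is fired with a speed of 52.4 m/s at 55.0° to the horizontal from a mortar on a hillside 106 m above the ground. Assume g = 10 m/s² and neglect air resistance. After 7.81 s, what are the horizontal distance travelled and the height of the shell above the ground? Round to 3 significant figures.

v_x = 52.4 cos 55.0° = 30.06 m/s; v_y0 = 52.4 sin 55.0° = 42.92 m/s.
x = v_x t = 30.06 × 7.81 = 235 m.
y = 106 + v_y0 t − ½ g t² = 136 m.

x = 235 m, y = 136 m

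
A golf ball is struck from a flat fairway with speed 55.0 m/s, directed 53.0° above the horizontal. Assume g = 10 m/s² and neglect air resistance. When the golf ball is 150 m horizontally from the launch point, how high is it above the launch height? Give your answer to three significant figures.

v_x = 55.0 cos 53.0° = 33.10 m/s, v_y0 = 55.0 sin 53.0° = 43.92 m/s.
Time to reach x = 150 m: t = x / v_x = 150 / 33.10 = 4.532 s.
y = v_y0 t − ½ g t² = 43.92×4.532 − 5.000×4.532² = 96.4 m.

96.4 m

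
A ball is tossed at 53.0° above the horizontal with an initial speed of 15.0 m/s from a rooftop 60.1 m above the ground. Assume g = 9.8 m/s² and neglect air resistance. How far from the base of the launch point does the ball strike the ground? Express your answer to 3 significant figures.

Components: v_x = 15.0 cos 53.0° = 9.027 m/s, v_y = 15.0 sin 53.0° = 11.98 m/s.
Vertical: 0 = 60.1 + 11.98 t − ½(9.8) t² ⇒ 4.900 t² − 11.98 t − 60.1 = 0.
t = [11.98 + √(143.5 + 1178)] / 9.800 = 4.932 s.
Horizontal: R = v_x · t = 9.027 × 4.932 = 44.5 m.

44.5 m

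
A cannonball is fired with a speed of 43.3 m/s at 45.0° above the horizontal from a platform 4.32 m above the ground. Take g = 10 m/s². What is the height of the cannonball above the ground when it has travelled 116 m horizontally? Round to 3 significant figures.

v_x = 43.3 cos 45.0° = 30.62 m/s, v_y0 = 43.3 sin 45.0° = 30.62 m/s.
Time to reach x = 116 m: t = x / v_x = 116 / 30.62 = 3.788 s.
y = 4.32 + v_y0 t − ½ g t² = 4.32 + 30.62×3.788 − 5.000×3.788² = 48.6 m.

48.6 m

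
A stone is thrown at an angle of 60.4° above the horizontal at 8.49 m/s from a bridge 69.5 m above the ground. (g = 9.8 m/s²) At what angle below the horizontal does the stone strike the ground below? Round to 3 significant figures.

v_x = 8.49 cos 60.4° = 4.194 m/s.
At impact |v_y| = √(v_y0² + 2 g h) = √(7.382² + 2×9.8×69.5) = 37.64 m/s.
Angle below horizontal = arctan(|v_y| / v_x) = arctan(37.64 / 4.194) = 83.6°.

83.6°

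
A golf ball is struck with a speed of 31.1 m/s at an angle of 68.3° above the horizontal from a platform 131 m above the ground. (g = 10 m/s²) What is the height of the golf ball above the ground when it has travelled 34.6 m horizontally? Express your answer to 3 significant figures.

173 m

v_x = 31.1 cos 68.3° = 11.50 m/s, v_y0 = 31.1 sin 68.3° = 28.90 m/s.
Time to reach x = 34.6 m: t = x / v_x = 34.6 / 11.50 = 3.009 s.
y = 131 + v_y0 t − ½ g t² = 131 + 28.90×3.009 − 5.000×3.009² = 173 m.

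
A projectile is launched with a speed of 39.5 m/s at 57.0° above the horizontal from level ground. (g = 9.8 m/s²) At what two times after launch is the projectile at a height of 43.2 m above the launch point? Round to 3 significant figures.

v_y0 = 39.5 sin 57.0° = 33.13 m/s.
Set y = v_y0 t − ½ g t² = 43.2: 4.900 t² − 33.13 t + 43.2 = 0.
t = [33.13 ± √(1098 − 846.7)] / 9.8 = (33.13 ± 15.85) / 9.8, giving t = 1.76 s or t = 5.00 s.
So the projectile is at 43.2 m at t = 1.76 s (rising) and t = 5.00 s (falling).

1.76 s and 5.00 s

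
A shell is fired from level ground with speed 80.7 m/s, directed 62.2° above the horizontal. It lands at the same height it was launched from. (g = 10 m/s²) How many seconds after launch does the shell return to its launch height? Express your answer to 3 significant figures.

Vertical component: v_y = 80.7 sin 62.2° = 71.39 m/s.
For a projectile landing at launch height, time of flight is t = 2 v_y / g = 2 × 71.39 / 10 = 14.3 s.

14.3 s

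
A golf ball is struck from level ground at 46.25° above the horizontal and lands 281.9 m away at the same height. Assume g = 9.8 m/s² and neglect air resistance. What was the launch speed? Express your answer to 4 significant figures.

On level ground, R = v₀² sin(2θ) / g, so v₀ = √(R g / sin 2θ).
sin(2 × 46.25°) = 0.9990.
v₀ = √(281.9 × 9.8 / 0.9990) = √2765.4 = 52.59 m/s.

52.59 m/s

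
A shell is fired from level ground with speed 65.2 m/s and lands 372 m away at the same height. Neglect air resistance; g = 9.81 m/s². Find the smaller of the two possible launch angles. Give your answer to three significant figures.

29.6°

Level-ground range: R = v₀² sin(2θ)/g ⇒ sin 2θ = R g / v₀² = 372×9.81/65.2² = 0.8585.
2θ = arcsin(0.8585) = 59.15° or 180° − 59.15° = 120.85°.
So θ = 29.6° or θ = 60.4°.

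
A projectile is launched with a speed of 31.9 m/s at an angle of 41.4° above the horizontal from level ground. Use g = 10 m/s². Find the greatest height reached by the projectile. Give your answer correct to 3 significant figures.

22.3 m

Vertical component of launch velocity: v_y = 31.9 sin 41.4° = 21.10 m/s.
At the highest point the vertical velocity is zero, so v_y² = 2 g h_max.
h_max = (21.10)² / (2 × 10) = 445.2 / 20.00 = 22.3 m.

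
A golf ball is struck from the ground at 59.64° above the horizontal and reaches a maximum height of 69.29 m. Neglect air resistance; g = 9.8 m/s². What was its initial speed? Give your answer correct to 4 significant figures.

At maximum height v_y = 0, so (v₀ sin θ)² = 2 g H.
v₀ sin 59.64° = √(2 × 9.8 × 69.29) = 36.852 m/s.
v₀ = 36.852 / sin 59.64° = 36.852 / 0.8629 = 42.71 m/s.

42.71 m/s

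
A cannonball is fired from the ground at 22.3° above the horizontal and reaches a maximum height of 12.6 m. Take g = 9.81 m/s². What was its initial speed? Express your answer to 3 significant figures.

41.4 m/s

At maximum height v_y = 0, so (v₀ sin θ)² = 2 g H.
v₀ sin 22.3° = √(2 × 9.81 × 12.6) = 15.72 m/s.
v₀ = 15.72 / sin 22.3° = 15.72 / 0.3795 = 41.4 m/s.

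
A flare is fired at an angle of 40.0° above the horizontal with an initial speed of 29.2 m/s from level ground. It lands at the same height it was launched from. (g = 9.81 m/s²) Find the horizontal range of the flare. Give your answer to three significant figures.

For level ground, R = v₀² sin(2θ) / g.
sin(2 × 40.0°) = sin 80.00° = 0.9848.
R = (29.2)² × 0.9848 / 9.81 = 85.6 m.

85.6 m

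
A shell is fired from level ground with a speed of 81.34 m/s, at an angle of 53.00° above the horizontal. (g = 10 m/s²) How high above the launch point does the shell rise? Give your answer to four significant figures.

Vertical component of launch velocity: v_y = 81.34 sin 53.00° = 64.961 m/s.
At the highest point the vertical velocity is zero, so v_y² = 2 g h_max.
h_max = (64.961)² / (2 × 10) = 4219.9 / 20.00 = 211.0 m.

211.0 m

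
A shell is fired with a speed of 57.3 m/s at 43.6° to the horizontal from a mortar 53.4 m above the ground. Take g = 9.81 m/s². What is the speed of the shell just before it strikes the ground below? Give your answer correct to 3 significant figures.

65.8 m/s

v_x = 57.3 cos 43.6° = 41.50 m/s is unchanged throughout.
For the vertical component, v_y² = v_y0² + 2 g h = (39.52)² + 2×9.81×53.4 = 2610, so |v_y| = 51.09 m/s.
Impact speed = √(v_x² + v_y²) = √(1722 + 2610) = 65.8 m/s.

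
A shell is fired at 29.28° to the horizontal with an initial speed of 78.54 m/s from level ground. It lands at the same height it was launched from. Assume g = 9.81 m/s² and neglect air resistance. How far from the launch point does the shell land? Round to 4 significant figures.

Components: v_x = 78.54 cos 29.28° = 68.506 m/s, v_y = 78.54 sin 29.28° = 38.412 m/s.
Time of flight (same landing height): t = 2 v_y / g = 2 × 38.412 / 9.81 = 7.8312 s.
Range: R = v_x · t = 68.506 × 7.8312 = 536.5 m.

536.5 m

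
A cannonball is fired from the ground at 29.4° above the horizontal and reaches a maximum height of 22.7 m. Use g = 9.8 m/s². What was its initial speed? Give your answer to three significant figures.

At maximum height v_y = 0, so (v₀ sin θ)² = 2 g H.
v₀ sin 29.4° = √(2 × 9.8 × 22.7) = 21.09 m/s.
v₀ = 21.09 / sin 29.4° = 21.09 / 0.4909 = 43.0 m/s.

43.0 m/s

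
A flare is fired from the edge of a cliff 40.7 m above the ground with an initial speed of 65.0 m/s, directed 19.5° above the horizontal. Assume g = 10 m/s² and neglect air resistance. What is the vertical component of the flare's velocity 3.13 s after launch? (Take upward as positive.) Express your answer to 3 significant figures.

Initial vertical component: v_y0 = 65.0 sin 19.5° = 21.70 m/s.
v_y(t) = v_y0 − g t = 21.70 − 10 × 3.13 = -9.60 m/s.

-9.60 m/s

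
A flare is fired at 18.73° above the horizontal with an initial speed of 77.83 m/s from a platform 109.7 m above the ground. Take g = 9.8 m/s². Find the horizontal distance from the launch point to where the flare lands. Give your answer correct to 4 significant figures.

584.2 m

Components: v_x = 77.83 cos 18.73° = 73.708 m/s, v_y = 77.83 sin 18.73° = 24.992 m/s.
Vertical: 0 = 109.7 + 24.992 t − ½(9.8) t² ⇒ 4.900 t² − 24.992 t − 109.7 = 0.
t = [24.992 + √(624.60 + 2150.1)] / 9.800 = 7.9252 s.
Horizontal: R = v_x · t = 73.708 × 7.9252 = 584.2 m.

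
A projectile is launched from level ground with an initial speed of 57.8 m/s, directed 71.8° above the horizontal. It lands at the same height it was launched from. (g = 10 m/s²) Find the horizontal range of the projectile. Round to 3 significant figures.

Components: v_x = 57.8 cos 71.8° = 18.05 m/s, v_y = 57.8 sin 71.8° = 54.91 m/s.
Time of flight (same landing height): t = 2 v_y / g = 2 × 54.91 / 10 = 10.98 s.
Range: R = v_x · t = 18.05 × 10.98 = 198 m.

198 m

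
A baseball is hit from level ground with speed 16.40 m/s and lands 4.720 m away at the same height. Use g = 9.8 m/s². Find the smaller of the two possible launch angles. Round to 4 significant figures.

Level-ground range: R = v₀² sin(2θ)/g ⇒ sin 2θ = R g / v₀² = 4.720×9.8/16.40² = 0.1720.
2θ = arcsin(0.1720) = 9.9041° or 180° − 9.9041° = 170.0959°.
So θ = 4.952° or θ = 85.05°.

4.952°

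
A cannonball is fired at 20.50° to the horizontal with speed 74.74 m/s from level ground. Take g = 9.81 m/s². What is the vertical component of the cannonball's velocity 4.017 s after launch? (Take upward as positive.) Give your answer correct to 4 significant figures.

Initial vertical component: v_y0 = 74.74 sin 20.50° = 26.174 m/s.
v_y(t) = v_y0 − g t = 26.174 − 9.81 × 4.017 = -13.23 m/s.

-13.23 m/s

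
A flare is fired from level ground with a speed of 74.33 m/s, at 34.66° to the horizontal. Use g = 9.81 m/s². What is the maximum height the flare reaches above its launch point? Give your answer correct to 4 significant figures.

91.08 m

Vertical component of launch velocity: v_y = 74.33 sin 34.66° = 42.272 m/s.
At the highest point the vertical velocity is zero, so v_y² = 2 g h_max.
h_max = (42.272)² / (2 × 9.81) = 1786.9 / 19.62 = 91.08 m.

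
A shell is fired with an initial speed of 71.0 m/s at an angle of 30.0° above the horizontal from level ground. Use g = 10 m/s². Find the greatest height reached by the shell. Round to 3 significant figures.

Vertical component of launch velocity: v_y = 71.0 sin 30.0° = 35.50 m/s.
At the highest point the vertical velocity is zero, so v_y² = 2 g h_max.
h_max = (35.50)² / (2 × 10) = 1260 / 20.00 = 63.0 m.

63.0 m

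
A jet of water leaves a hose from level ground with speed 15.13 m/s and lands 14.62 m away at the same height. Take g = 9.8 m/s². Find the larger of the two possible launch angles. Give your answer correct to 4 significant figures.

Level-ground range: R = v₀² sin(2θ)/g ⇒ sin 2θ = R g / v₀² = 14.62×9.8/15.13² = 0.6259.
2θ = arcsin(0.6259) = 38.748° or 180° − 38.748° = 141.252°.
So θ = 19.37° or θ = 70.63°.

70.63°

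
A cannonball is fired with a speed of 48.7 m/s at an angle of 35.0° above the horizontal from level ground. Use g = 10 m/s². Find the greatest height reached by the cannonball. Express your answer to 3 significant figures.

Vertical component of launch velocity: v_y = 48.7 sin 35.0° = 27.93 m/s.
At the highest point the vertical velocity is zero, so v_y² = 2 g h_max.
h_max = (27.93)² / (2 × 10) = 780.1 / 20.00 = 39.0 m.

39.0 m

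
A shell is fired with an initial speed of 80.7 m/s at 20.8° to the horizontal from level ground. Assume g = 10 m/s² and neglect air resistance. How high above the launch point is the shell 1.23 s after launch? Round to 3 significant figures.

27.7 m

v_y0 = 80.7 sin 20.8° = 28.66 m/s.
y(t) = v_y0 t − ½ g t² = 28.66×1.23 − 5.000×1.23² = 27.7 m.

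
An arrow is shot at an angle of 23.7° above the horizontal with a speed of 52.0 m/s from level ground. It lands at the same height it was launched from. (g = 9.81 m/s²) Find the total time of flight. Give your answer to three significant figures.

4.26 s

Vertical component: v_y = 52.0 sin 23.7° = 20.90 m/s.
For a projectile landing at launch height, time of flight is t = 2 v_y / g = 2 × 20.90 / 9.81 = 4.26 s.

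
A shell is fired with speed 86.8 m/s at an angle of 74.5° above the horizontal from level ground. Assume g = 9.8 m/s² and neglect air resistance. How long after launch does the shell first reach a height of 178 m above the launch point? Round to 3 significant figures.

v_y0 = 86.8 sin 74.5° = 83.64 m/s.
Set y = v_y0 t − ½ g t² = 178: 4.900 t² − 83.64 t + 178 = 0.
t = [83.64 ± √(6996 − 3489)] / 9.8 = (83.64 ± 59.22) / 9.8, giving t = 2.49 s or t = 14.6 s.
The shell is on the way up at the first time, so t = 2.49 s.

2.49 s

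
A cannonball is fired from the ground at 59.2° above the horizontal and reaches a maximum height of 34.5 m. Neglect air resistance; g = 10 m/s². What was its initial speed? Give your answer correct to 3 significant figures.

At maximum height v_y = 0, so (v₀ sin θ)² = 2 g H.
v₀ sin 59.2° = √(2 × 10 × 34.5) = 26.27 m/s.
v₀ = 26.27 / sin 59.2° = 26.27 / 0.8590 = 30.6 m/s.

30.6 m/s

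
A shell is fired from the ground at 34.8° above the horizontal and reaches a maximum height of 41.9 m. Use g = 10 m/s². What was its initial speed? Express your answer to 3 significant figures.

At maximum height v_y = 0, so (v₀ sin θ)² = 2 g H.
v₀ sin 34.8° = √(2 × 10 × 41.9) = 28.95 m/s.
v₀ = 28.95 / sin 34.8° = 28.95 / 0.5707 = 50.7 m/s.

50.7 m/s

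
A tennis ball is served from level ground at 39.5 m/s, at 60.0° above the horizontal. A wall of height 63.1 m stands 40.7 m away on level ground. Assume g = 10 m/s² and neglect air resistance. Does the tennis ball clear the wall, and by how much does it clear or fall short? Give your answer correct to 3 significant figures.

v_x = 39.5 cos 60.0° = 19.75 m/s; v_y0 = 39.5 sin 60.0° = 34.21 m/s.
Time to reach the wall: t = 40.7 / 19.75 = 2.061 s.
Height at that point: y = 34.21×2.061 − 5.000×2.061² = 49.27 m.
That is 63.1 − 49.27 = 13.8 m below the top of the wall, so the tennis ball does not clear it.

No — it falls 13.8 m short of clearing the wall.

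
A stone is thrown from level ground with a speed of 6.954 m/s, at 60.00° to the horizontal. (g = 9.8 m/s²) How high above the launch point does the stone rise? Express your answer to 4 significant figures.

Vertical component of launch velocity: v_y = 6.954 sin 60.00° = 6.0223 m/s.
At the highest point the vertical velocity is zero, so v_y² = 2 g h_max.
h_max = (6.0223)² / (2 × 9.8) = 36.268 / 19.60 = 1.850 m.

1.850 m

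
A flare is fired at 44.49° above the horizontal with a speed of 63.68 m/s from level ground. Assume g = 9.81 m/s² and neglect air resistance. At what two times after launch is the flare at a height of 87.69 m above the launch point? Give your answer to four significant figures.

2.871 s and 6.227 s

v_y0 = 63.68 sin 44.49° = 44.626 m/s.
Set y = v_y0 t − ½ g t² = 87.69: 4.905 t² − 44.626 t + 87.69 = 0.
t = [44.626 ± √(1991.5 − 1720.5)] / 9.81 = (44.626 ± 16.462) / 9.81, giving t = 2.871 s or t = 6.227 s.
So the flare is at 87.69 m at t = 2.871 s (rising) and t = 6.227 s (falling).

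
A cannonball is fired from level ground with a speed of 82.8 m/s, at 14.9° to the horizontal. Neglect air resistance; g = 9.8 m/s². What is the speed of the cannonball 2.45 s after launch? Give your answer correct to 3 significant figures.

v_x = 82.8 cos 14.9° = 80.02 m/s (constant).
v_y(t) = 82.8 sin 14.9° − g t = 21.29 − 9.8 × 2.45 = -2.720 m/s.
Speed = √(v_x² + v_y²) = √(6403 + 7.398) = 80.1 m/s.

80.1 m/s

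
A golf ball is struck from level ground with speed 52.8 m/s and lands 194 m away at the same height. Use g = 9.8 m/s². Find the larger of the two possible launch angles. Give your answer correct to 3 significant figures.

Level-ground range: R = v₀² sin(2θ)/g ⇒ sin 2θ = R g / v₀² = 194×9.8/52.8² = 0.6820.
2θ = arcsin(0.6820) = 43.00° or 180° − 43.00° = 137.00°.
So θ = 21.5° or θ = 68.5°.

68.5°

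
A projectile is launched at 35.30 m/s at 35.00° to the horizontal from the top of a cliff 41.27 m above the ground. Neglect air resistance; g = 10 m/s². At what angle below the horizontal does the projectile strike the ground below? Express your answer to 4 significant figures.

50.56°

v_x = 35.30 cos 35.00° = 28.916 m/s.
At impact |v_y| = √(v_y0² + 2 g h) = √(20.247² + 2×10×41.27) = 35.147 m/s.
Angle below horizontal = arctan(|v_y| / v_x) = arctan(35.147 / 28.916) = 50.56°.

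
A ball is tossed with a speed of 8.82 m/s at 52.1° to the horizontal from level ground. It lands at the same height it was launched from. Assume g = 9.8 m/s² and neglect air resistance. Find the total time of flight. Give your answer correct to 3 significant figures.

1.42 s

Vertical component: v_y = 8.82 sin 52.1° = 6.960 m/s.
For a projectile landing at launch height, time of flight is t = 2 v_y / g = 2 × 6.960 / 9.8 = 1.42 s.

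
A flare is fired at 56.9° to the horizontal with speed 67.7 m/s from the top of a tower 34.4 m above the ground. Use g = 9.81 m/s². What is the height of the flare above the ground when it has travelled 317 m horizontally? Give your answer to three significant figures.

160 m

v_x = 67.7 cos 56.9° = 36.97 m/s, v_y0 = 67.7 sin 56.9° = 56.71 m/s.
Time to reach x = 317 m: t = x / v_x = 317 / 36.97 = 8.575 s.
y = 34.4 + v_y0 t − ½ g t² = 34.4 + 56.71×8.575 − 4.905×8.575² = 160 m.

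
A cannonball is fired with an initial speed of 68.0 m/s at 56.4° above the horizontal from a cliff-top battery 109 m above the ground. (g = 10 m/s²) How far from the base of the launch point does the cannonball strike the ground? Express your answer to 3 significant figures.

Components: v_x = 68.0 cos 56.4° = 37.63 m/s, v_y = 68.0 sin 56.4° = 56.64 m/s.
Vertical: 0 = 109 + 56.64 t − ½(10) t² ⇒ 5.000 t² − 56.64 t − 109 = 0.
t = [56.64 + √(3208 + 2180)] / 10.00 = 13.00 s.
Horizontal: R = v_x · t = 37.63 × 13.00 = 489 m.

489 m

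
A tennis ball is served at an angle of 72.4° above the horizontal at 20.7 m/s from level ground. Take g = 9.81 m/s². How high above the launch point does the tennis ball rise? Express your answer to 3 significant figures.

Vertical component of launch velocity: v_y = 20.7 sin 72.4° = 19.73 m/s.
At the highest point the vertical velocity is zero, so v_y² = 2 g h_max.
h_max = (19.73)² / (2 × 9.81) = 389.3 / 19.62 = 19.8 m.

19.8 m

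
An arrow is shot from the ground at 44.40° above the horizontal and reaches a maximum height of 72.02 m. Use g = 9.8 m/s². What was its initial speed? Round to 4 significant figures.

At maximum height v_y = 0, so (v₀ sin θ)² = 2 g H.
v₀ sin 44.40° = √(2 × 9.8 × 72.02) = 37.571 m/s.
v₀ = 37.571 / sin 44.40° = 37.571 / 0.6997 = 53.70 m/s.

53.70 m/s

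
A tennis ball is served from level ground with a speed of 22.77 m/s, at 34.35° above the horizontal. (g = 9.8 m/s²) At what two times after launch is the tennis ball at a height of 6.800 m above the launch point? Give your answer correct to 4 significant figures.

v_y0 = 22.77 sin 34.35° = 12.848 m/s.
Set y = v_y0 t − ½ g t² = 6.800: 4.900 t² − 12.848 t + 6.800 = 0.
t = [12.848 ± √(165.07 − 133.28)] / 9.8 = (12.848 ± 5.6383) / 9.8, giving t = 0.7357 s or t = 1.886 s.
So the tennis ball is at 6.800 m at t = 0.7357 s (rising) and t = 1.886 s (falling).

0.7357 s and 1.886 s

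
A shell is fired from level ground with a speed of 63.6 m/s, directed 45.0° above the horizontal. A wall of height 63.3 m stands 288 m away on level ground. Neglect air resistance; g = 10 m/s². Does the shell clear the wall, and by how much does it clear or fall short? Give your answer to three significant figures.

v_x = 63.6 cos 45.0° = 44.97 m/s; v_y0 = 63.6 sin 45.0° = 44.97 m/s.
Time to reach the wall: t = 288 / 44.97 = 6.404 s.
Height at that point: y = 44.97×6.404 − 5.000×6.404² = 82.93 m.
That is 82.93 − 63.3 = 19.6 m above the top of the wall, so the shell clears it.

Yes — it clears the wall by 19.6 m.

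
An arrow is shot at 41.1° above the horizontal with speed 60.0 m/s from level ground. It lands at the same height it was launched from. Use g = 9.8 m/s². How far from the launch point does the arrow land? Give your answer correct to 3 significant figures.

364 m

For level ground, R = v₀² sin(2θ) / g.
sin(2 × 41.1°) = sin 82.20° = 0.9907.
R = (60.0)² × 0.9907 / 9.8 = 364 m.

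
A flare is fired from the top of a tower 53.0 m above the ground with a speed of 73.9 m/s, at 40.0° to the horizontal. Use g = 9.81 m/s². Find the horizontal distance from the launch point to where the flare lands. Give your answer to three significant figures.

605 m

Components: v_x = 73.9 cos 40.0° = 56.61 m/s, v_y = 73.9 sin 40.0° = 47.50 m/s.
Vertical: 0 = 53.0 + 47.50 t − ½(9.81) t² ⇒ 4.905 t² − 47.50 t − 53.0 = 0.
t = [47.50 + √(2256 + 1040)] / 9.810 = 10.69 s.
Horizontal: R = v_x · t = 56.61 × 10.69 = 605 m.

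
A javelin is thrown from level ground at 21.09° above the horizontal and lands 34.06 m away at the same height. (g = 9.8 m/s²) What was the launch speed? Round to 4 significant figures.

22.30 m/s

On level ground, R = v₀² sin(2θ) / g, so v₀ = √(R g / sin 2θ).
sin(2 × 21.09°) = 0.6715.
v₀ = √(34.06 × 9.8 / 0.6715) = √497.08 = 22.30 m/s.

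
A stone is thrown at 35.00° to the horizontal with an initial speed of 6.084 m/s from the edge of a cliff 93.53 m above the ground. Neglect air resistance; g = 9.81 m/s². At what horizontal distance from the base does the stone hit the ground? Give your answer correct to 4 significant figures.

Components: v_x = 6.084 cos 35.00° = 4.9837 m/s, v_y = 6.084 sin 35.00° = 3.4896 m/s.
Vertical: 0 = 93.53 + 3.4896 t − ½(9.81) t² ⇒ 4.905 t² − 3.4896 t − 93.53 = 0.
t = [3.4896 + √(12.177 + 1835.1)] / 9.810 = 4.7370 s.
Horizontal: R = v_x · t = 4.9837 × 4.7370 = 23.61 m.

23.61 m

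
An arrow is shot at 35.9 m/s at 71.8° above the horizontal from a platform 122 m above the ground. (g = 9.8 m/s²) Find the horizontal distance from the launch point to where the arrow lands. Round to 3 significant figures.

107 m

Components: v_x = 35.9 cos 71.8° = 11.21 m/s, v_y = 35.9 sin 71.8° = 34.10 m/s.
Vertical: 0 = 122 + 34.10 t − ½(9.8) t² ⇒ 4.900 t² − 34.10 t − 122 = 0.
t = [34.10 + √(1163 + 2391)] / 9.800 = 9.563 s.
Horizontal: R = v_x · t = 11.21 × 9.563 = 107 m.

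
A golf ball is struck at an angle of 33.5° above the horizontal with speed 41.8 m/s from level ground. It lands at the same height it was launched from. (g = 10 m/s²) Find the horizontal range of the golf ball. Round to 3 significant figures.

For level ground, R = v₀² sin(2θ) / g.
sin(2 × 33.5°) = sin 67.00° = 0.9205.
R = (41.8)² × 0.9205 / 10 = 161 m.

161 m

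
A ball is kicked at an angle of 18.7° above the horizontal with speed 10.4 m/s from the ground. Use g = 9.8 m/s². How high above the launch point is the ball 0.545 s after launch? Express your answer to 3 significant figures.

v_y0 = 10.4 sin 18.7° = 3.334 m/s.
y(t) = v_y0 t − ½ g t² = 3.334×0.545 − 4.900×0.545² = 0.362 m.

0.362 m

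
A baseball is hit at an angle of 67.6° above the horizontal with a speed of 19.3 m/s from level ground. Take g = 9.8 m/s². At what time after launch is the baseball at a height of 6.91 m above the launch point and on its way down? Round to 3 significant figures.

3.20 s

v_y0 = 19.3 sin 67.6° = 17.84 m/s.
Set y = v_y0 t − ½ g t² = 6.91: 4.900 t² − 17.84 t + 6.91 = 0.
t = [17.84 ± √(318.3 − 135.4)] / 9.8 = (17.84 ± 13.52) / 9.8, giving t = 0.441 s or t = 3.20 s.
On the way down corresponds to the larger root: t = 3.20 s.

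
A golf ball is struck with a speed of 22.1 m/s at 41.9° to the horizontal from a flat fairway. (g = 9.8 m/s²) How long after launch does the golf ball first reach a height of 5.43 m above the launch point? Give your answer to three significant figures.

v_y0 = 22.1 sin 41.9° = 14.76 m/s.
Set y = v_y0 t − ½ g t² = 5.43: 4.900 t² − 14.76 t + 5.43 = 0.
t = [14.76 ± √(217.9 − 106.4)] / 9.8 = (14.76 ± 10.56) / 9.8, giving t = 0.429 s or t = 2.58 s.
The golf ball is on the way up at the first time, so t = 0.429 s.

0.429 s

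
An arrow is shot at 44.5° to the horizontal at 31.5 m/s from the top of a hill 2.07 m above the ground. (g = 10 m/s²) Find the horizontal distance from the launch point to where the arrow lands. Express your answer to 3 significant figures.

101 m

Components: v_x = 31.5 cos 44.5° = 22.47 m/s, v_y = 31.5 sin 44.5° = 22.08 m/s.
Vertical: 0 = 2.07 + 22.08 t − ½(10) t² ⇒ 5.000 t² − 22.08 t − 2.07 = 0.
t = [22.08 + √(487.5 + 41.40)] / 10.00 = 4.508 s.
Horizontal: R = v_x · t = 22.47 × 4.508 = 101 m.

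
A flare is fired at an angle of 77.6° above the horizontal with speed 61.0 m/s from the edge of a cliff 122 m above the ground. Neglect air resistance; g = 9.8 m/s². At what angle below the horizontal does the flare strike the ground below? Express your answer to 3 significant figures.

80.4°

v_x = 61.0 cos 77.6° = 13.10 m/s.
At impact |v_y| = √(v_y0² + 2 g h) = √(59.58² + 2×9.8×122) = 77.08 m/s.
Angle below horizontal = arctan(|v_y| / v_x) = arctan(77.08 / 13.10) = 80.4°.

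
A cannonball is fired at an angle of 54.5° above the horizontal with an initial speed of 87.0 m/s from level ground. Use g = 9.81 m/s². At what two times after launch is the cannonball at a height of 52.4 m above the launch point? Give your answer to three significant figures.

v_y0 = 87.0 sin 54.5° = 70.83 m/s.
Set y = v_y0 t − ½ g t² = 52.4: 4.905 t² − 70.83 t + 52.4 = 0.
t = [70.83 ± √(5017 − 1028)] / 9.81 = (70.83 ± 63.16) / 9.81, giving t = 0.782 s or t = 13.7 s.
So the cannonball is at 52.4 m at t = 0.782 s (rising) and t = 13.7 s (falling).

0.782 s and 13.7 s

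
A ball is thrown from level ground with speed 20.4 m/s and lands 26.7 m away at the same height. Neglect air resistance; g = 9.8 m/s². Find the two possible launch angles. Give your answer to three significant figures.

19.5° and 70.5°

Level-ground range: R = v₀² sin(2θ)/g ⇒ sin 2θ = R g / v₀² = 26.7×9.8/20.4² = 0.6287.
2θ = arcsin(0.6287) = 38.95° or 180° − 38.95° = 141.05°.
So θ = 19.5° or θ = 70.5°.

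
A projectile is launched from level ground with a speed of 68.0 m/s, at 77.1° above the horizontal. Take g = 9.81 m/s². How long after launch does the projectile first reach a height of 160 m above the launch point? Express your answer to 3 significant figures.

3.15 s

v_y0 = 68.0 sin 77.1° = 66.28 m/s.
Set y = v_y0 t − ½ g t² = 160: 4.905 t² − 66.28 t + 160 = 0.
t = [66.28 ± √(4393 − 3139)] / 9.81 = (66.28 ± 35.41) / 9.81, giving t = 3.15 s or t = 10.4 s.
The projectile is on the way up at the first time, so t = 3.15 s.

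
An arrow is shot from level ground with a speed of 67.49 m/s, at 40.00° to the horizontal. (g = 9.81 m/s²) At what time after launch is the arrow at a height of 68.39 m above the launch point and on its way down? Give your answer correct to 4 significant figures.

6.791 s

v_y0 = 67.49 sin 40.00° = 43.382 m/s.
Set y = v_y0 t − ½ g t² = 68.39: 4.905 t² − 43.382 t + 68.39 = 0.
t = [43.382 ± √(1882.0 − 1341.8)] / 9.81 = (43.382 ± 23.242) / 9.81, giving t = 2.053 s or t = 6.791 s.
On the way down corresponds to the larger root: t = 6.791 s.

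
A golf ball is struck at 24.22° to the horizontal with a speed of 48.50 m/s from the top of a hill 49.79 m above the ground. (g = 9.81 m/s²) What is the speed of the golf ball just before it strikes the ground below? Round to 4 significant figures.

v_x = 48.50 cos 24.22° = 44.231 m/s is unchanged throughout.
For the vertical component, v_y² = v_y0² + 2 g h = (19.897)² + 2×9.81×49.79 = 1372.8, so |v_y| = 37.051 m/s.
Impact speed = √(v_x² + v_y²) = √(1956.4 + 1372.8) = 57.70 m/s.

57.70 m/s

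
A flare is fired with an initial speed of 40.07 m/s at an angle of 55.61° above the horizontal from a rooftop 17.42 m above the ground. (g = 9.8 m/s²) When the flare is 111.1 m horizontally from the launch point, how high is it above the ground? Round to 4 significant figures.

v_x = 40.07 cos 55.61° = 22.632 m/s, v_y0 = 40.07 sin 55.61° = 33.066 m/s.
Time to reach x = 111.1 m: t = x / v_x = 111.1 / 22.632 = 4.9090 s.
y = 17.42 + v_y0 t − ½ g t² = 17.42 + 33.066×4.9090 − 4.900×4.9090² = 61.66 m.

61.66 m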